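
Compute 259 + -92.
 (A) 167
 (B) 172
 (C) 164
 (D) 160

259 + -92 = 167
A) 167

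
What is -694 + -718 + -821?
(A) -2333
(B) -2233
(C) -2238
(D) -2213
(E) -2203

First: -694 + -718 = -1412
Then: -1412 + -821 = -2233
B) -2233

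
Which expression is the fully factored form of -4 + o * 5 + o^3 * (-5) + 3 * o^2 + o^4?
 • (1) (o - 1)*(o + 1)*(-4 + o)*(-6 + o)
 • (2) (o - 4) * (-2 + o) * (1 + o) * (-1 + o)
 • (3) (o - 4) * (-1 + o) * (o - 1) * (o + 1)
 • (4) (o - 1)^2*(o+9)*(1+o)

We need to factor -4 + o * 5 + o^3 * (-5) + 3 * o^2 + o^4.
The factored form is (o - 4) * (-1 + o) * (o - 1) * (o + 1).
3) (o - 4) * (-1 + o) * (o - 1) * (o + 1)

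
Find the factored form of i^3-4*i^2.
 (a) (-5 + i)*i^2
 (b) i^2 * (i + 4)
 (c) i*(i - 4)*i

We need to factor i^3-4*i^2.
The factored form is i*(i - 4)*i.
c) i*(i - 4)*i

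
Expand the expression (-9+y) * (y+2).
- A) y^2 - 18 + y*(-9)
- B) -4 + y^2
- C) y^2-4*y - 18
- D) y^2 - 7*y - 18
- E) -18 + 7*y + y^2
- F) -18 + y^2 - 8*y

Expanding (-9+y) * (y+2):
= y^2 - 7*y - 18
D) y^2 - 7*y - 18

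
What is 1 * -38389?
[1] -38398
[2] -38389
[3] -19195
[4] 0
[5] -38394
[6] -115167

1 * -38389 = -38389
2) -38389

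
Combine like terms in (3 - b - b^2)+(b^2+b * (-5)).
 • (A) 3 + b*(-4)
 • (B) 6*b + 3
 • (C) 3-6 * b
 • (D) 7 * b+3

Adding the polynomials and combining like terms:
(3 - b - b^2) + (b^2 + b*(-5))
= 3-6 * b
C) 3-6 * b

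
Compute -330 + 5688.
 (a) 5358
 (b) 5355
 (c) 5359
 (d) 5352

-330 + 5688 = 5358
a) 5358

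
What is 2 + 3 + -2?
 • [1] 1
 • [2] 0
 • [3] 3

First: 2 + 3 = 5
Then: 5 + -2 = 3
3) 3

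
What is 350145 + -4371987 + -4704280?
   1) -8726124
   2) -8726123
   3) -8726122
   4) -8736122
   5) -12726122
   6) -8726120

First: 350145 + -4371987 = -4021842
Then: -4021842 + -4704280 = -8726122
3) -8726122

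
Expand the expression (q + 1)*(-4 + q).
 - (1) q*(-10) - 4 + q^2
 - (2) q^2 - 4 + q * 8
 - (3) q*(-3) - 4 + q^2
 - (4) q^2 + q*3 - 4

Expanding (q + 1)*(-4 + q):
= q*(-3) - 4 + q^2
3) q*(-3) - 4 + q^2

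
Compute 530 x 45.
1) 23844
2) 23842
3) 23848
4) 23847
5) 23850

530 * 45 = 23850
5) 23850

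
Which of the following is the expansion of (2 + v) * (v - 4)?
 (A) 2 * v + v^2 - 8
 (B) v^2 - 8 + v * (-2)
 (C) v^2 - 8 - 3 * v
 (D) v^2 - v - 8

Expanding (2 + v) * (v - 4):
= v^2 - 8 + v * (-2)
B) v^2 - 8 + v * (-2)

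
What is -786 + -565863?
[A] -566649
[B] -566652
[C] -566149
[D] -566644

-786 + -565863 = -566649
A) -566649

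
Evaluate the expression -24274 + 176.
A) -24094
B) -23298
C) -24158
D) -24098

-24274 + 176 = -24098
D) -24098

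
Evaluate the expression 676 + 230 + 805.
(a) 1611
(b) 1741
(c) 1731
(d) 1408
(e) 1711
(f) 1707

First: 676 + 230 = 906
Then: 906 + 805 = 1711
e) 1711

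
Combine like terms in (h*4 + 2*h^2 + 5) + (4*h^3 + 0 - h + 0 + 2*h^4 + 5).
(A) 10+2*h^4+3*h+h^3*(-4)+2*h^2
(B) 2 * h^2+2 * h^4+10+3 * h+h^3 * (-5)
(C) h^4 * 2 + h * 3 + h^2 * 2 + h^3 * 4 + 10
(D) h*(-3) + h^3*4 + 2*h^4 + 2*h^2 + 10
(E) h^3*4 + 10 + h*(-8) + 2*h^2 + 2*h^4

Adding the polynomials and combining like terms:
(h*4 + 2*h^2 + 5) + (4*h^3 + 0 - h + 0 + 2*h^4 + 5)
= h^4 * 2 + h * 3 + h^2 * 2 + h^3 * 4 + 10
C) h^4 * 2 + h * 3 + h^2 * 2 + h^3 * 4 + 10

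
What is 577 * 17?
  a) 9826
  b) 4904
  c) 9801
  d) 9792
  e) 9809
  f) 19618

577 * 17 = 9809
e) 9809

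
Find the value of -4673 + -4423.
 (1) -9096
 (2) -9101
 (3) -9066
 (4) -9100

-4673 + -4423 = -9096
1) -9096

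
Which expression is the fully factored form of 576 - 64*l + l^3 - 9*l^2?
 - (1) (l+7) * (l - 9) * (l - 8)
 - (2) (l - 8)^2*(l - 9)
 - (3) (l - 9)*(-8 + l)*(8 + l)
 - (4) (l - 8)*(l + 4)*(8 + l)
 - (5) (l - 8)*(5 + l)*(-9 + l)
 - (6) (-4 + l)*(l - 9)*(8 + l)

We need to factor 576 - 64*l + l^3 - 9*l^2.
The factored form is (l - 9)*(-8 + l)*(8 + l).
3) (l - 9)*(-8 + l)*(8 + l)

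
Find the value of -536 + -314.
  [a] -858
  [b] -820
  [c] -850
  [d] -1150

-536 + -314 = -850
c) -850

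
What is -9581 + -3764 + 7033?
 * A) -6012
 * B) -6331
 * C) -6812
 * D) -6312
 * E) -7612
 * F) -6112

First: -9581 + -3764 = -13345
Then: -13345 + 7033 = -6312
D) -6312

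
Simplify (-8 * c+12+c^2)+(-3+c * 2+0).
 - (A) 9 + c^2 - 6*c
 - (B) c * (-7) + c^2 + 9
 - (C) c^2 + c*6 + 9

Adding the polynomials and combining like terms:
(-8*c + 12 + c^2) + (-3 + c*2 + 0)
= 9 + c^2 - 6*c
A) 9 + c^2 - 6*c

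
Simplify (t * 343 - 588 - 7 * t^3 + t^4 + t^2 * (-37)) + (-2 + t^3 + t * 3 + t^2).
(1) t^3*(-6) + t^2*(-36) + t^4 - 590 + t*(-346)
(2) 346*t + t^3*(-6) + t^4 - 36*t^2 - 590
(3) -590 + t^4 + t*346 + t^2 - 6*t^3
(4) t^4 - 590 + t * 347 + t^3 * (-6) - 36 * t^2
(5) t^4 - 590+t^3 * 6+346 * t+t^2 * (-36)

Adding the polynomials and combining like terms:
(t*343 - 588 - 7*t^3 + t^4 + t^2*(-37)) + (-2 + t^3 + t*3 + t^2)
= 346*t + t^3*(-6) + t^4 - 36*t^2 - 590
2) 346*t + t^3*(-6) + t^4 - 36*t^2 - 590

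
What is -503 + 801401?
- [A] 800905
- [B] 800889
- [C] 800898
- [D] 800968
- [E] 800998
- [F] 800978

-503 + 801401 = 800898
C) 800898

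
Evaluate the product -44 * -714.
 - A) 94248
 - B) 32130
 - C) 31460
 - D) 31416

-44 * -714 = 31416
D) 31416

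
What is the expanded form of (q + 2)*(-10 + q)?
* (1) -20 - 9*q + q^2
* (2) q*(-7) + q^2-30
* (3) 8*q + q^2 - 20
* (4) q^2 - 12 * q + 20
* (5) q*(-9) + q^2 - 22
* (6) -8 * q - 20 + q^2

Expanding (q + 2)*(-10 + q):
= -8 * q - 20 + q^2
6) -8 * q - 20 + q^2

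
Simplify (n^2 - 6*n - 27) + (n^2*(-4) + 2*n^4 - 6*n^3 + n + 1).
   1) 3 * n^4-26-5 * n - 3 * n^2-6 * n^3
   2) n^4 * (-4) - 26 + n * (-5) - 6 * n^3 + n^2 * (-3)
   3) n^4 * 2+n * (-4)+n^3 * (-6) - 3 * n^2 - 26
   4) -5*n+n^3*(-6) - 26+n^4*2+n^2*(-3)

Adding the polynomials and combining like terms:
(n^2 - 6*n - 27) + (n^2*(-4) + 2*n^4 - 6*n^3 + n + 1)
= -5*n+n^3*(-6) - 26+n^4*2+n^2*(-3)
4) -5*n+n^3*(-6) - 26+n^4*2+n^2*(-3)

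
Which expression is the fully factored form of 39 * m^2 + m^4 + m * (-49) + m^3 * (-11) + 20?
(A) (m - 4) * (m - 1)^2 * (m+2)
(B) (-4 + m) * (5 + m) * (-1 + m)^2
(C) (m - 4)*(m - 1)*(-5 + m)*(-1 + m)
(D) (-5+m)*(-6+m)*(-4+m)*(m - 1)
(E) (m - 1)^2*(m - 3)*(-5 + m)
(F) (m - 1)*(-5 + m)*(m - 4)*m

We need to factor 39 * m^2 + m^4 + m * (-49) + m^3 * (-11) + 20.
The factored form is (m - 4)*(m - 1)*(-5 + m)*(-1 + m).
C) (m - 4)*(m - 1)*(-5 + m)*(-1 + m)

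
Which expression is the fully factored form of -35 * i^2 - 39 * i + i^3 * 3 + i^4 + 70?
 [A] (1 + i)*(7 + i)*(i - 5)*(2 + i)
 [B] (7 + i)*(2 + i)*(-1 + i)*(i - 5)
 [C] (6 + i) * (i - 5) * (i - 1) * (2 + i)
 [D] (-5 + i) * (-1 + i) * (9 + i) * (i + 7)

We need to factor -35 * i^2 - 39 * i + i^3 * 3 + i^4 + 70.
The factored form is (7 + i)*(2 + i)*(-1 + i)*(i - 5).
B) (7 + i)*(2 + i)*(-1 + i)*(i - 5)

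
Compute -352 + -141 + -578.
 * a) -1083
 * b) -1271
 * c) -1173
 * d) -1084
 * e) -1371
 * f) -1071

First: -352 + -141 = -493
Then: -493 + -578 = -1071
f) -1071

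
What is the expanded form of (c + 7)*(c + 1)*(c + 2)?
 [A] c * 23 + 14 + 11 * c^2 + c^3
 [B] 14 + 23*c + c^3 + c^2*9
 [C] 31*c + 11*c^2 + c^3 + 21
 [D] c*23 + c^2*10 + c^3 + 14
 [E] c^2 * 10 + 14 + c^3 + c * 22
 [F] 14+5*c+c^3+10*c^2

Expanding (c + 7)*(c + 1)*(c + 2):
= c*23 + c^2*10 + c^3 + 14
D) c*23 + c^2*10 + c^3 + 14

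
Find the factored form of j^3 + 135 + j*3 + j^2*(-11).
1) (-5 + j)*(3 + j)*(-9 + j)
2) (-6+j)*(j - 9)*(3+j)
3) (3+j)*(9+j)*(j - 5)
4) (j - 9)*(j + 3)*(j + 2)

We need to factor j^3 + 135 + j*3 + j^2*(-11).
The factored form is (-5 + j)*(3 + j)*(-9 + j).
1) (-5 + j)*(3 + j)*(-9 + j)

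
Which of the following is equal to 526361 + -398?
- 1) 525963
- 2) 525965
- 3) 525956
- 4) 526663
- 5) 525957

526361 + -398 = 525963
1) 525963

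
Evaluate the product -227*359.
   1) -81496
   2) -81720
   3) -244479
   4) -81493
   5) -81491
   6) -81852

-227 * 359 = -81493
4) -81493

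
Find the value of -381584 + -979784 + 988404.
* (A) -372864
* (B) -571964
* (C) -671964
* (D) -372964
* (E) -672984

First: -381584 + -979784 = -1361368
Then: -1361368 + 988404 = -372964
D) -372964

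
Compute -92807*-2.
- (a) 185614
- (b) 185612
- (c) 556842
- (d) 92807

-92807 * -2 = 185614
a) 185614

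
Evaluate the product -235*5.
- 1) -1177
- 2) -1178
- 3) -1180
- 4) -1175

-235 * 5 = -1175
4) -1175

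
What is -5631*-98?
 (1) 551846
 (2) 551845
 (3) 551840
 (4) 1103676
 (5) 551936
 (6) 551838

-5631 * -98 = 551838
6) 551838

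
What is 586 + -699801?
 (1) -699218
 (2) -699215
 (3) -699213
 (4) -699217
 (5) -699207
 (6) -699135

586 + -699801 = -699215
2) -699215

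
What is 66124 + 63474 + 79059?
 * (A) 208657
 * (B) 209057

First: 66124 + 63474 = 129598
Then: 129598 + 79059 = 208657
A) 208657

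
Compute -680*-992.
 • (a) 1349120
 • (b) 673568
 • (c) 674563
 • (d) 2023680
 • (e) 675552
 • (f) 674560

-680 * -992 = 674560
f) 674560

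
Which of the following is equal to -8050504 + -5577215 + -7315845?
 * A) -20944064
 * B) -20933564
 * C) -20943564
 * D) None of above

First: -8050504 + -5577215 = -13627719
Then: -13627719 + -7315845 = -20943564
C) -20943564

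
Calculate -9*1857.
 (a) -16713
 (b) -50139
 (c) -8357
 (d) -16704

-9 * 1857 = -16713
a) -16713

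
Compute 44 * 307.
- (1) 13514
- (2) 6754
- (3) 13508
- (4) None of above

44 * 307 = 13508
3) 13508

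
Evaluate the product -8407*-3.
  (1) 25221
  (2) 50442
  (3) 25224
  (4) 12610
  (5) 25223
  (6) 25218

-8407 * -3 = 25221
1) 25221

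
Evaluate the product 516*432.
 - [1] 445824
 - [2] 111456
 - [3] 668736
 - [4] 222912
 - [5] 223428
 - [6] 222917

516 * 432 = 222912
4) 222912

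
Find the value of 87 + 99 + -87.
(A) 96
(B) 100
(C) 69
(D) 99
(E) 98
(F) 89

First: 87 + 99 = 186
Then: 186 + -87 = 99
D) 99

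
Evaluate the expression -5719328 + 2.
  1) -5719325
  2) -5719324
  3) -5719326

-5719328 + 2 = -5719326
3) -5719326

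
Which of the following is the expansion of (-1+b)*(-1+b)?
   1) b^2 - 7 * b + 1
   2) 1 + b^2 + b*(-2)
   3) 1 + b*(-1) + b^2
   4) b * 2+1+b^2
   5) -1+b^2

Expanding (-1+b)*(-1+b):
= 1 + b^2 + b*(-2)
2) 1 + b^2 + b*(-2)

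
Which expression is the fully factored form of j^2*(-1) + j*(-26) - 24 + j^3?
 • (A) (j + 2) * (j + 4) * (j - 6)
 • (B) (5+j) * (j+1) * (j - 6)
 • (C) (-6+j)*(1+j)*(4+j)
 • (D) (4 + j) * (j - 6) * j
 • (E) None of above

We need to factor j^2*(-1) + j*(-26) - 24 + j^3.
The factored form is (-6+j)*(1+j)*(4+j).
C) (-6+j)*(1+j)*(4+j)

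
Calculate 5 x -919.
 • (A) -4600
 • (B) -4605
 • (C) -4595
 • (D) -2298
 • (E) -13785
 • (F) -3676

5 * -919 = -4595
C) -4595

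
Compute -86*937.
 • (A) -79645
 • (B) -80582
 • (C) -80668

-86 * 937 = -80582
B) -80582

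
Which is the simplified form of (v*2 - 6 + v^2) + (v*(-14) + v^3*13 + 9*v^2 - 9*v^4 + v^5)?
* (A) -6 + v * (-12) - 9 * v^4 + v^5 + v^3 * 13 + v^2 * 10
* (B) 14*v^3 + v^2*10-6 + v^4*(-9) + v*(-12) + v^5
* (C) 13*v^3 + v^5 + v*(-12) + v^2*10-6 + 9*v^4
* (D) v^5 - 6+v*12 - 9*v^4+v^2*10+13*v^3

Adding the polynomials and combining like terms:
(v*2 - 6 + v^2) + (v*(-14) + v^3*13 + 9*v^2 - 9*v^4 + v^5)
= -6 + v * (-12) - 9 * v^4 + v^5 + v^3 * 13 + v^2 * 10
A) -6 + v * (-12) - 9 * v^4 + v^5 + v^3 * 13 + v^2 * 10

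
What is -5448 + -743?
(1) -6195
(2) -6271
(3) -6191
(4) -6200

-5448 + -743 = -6191
3) -6191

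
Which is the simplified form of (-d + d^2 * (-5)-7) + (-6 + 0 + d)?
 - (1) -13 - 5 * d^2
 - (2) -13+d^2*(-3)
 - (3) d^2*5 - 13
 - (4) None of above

Adding the polynomials and combining like terms:
(-d + d^2*(-5) - 7) + (-6 + 0 + d)
= -13 - 5 * d^2
1) -13 - 5 * d^2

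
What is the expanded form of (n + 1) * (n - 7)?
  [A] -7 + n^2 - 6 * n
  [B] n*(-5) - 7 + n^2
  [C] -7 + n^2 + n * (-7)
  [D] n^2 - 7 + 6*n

Expanding (n + 1) * (n - 7):
= -7 + n^2 - 6 * n
A) -7 + n^2 - 6 * n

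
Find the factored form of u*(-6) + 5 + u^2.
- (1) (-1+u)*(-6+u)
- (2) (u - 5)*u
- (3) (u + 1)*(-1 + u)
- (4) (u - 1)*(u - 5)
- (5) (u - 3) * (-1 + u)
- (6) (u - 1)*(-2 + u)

We need to factor u*(-6) + 5 + u^2.
The factored form is (u - 1)*(u - 5).
4) (u - 1)*(u - 5)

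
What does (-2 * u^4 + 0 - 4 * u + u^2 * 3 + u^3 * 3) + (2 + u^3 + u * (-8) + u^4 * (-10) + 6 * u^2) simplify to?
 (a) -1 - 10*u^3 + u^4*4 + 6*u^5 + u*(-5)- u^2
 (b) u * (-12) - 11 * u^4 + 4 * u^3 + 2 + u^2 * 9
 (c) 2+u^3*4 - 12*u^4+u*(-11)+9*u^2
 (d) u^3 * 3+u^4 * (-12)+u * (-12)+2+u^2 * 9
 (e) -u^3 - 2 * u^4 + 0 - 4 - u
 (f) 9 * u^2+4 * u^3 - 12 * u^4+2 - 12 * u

Adding the polynomials and combining like terms:
(-2*u^4 + 0 - 4*u + u^2*3 + u^3*3) + (2 + u^3 + u*(-8) + u^4*(-10) + 6*u^2)
= 9 * u^2+4 * u^3 - 12 * u^4+2 - 12 * u
f) 9 * u^2+4 * u^3 - 12 * u^4+2 - 12 * u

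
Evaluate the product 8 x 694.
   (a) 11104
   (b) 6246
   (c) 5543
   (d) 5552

8 * 694 = 5552
d) 5552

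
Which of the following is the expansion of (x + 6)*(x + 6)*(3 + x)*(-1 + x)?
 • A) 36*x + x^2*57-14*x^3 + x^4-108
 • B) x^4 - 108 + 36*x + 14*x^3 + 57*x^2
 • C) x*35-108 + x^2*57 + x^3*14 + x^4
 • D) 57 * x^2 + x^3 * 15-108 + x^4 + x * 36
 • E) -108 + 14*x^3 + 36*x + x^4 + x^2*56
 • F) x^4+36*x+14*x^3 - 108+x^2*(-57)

Expanding (x + 6)*(x + 6)*(3 + x)*(-1 + x):
= x^4 - 108 + 36*x + 14*x^3 + 57*x^2
B) x^4 - 108 + 36*x + 14*x^3 + 57*x^2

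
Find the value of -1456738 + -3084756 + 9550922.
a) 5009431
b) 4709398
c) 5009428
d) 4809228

First: -1456738 + -3084756 = -4541494
Then: -4541494 + 9550922 = 5009428
c) 5009428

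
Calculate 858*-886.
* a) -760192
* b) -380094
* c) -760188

858 * -886 = -760188
c) -760188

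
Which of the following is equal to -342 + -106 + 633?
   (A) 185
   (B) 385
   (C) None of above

First: -342 + -106 = -448
Then: -448 + 633 = 185
A) 185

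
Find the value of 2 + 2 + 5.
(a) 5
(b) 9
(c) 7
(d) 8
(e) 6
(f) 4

First: 2 + 2 = 4
Then: 4 + 5 = 9
b) 9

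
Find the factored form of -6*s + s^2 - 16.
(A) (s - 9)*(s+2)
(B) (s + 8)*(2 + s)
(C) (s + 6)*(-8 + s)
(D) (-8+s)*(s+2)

We need to factor -6*s + s^2 - 16.
The factored form is (-8+s)*(s+2).
D) (-8+s)*(s+2)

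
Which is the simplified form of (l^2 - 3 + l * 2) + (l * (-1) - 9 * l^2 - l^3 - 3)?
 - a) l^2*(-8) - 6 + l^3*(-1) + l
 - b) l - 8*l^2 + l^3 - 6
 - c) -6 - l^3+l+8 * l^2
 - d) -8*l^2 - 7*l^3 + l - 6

Adding the polynomials and combining like terms:
(l^2 - 3 + l*2) + (l*(-1) - 9*l^2 - l^3 - 3)
= l^2*(-8) - 6 + l^3*(-1) + l
a) l^2*(-8) - 6 + l^3*(-1) + l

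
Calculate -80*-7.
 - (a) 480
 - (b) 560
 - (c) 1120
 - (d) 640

-80 * -7 = 560
b) 560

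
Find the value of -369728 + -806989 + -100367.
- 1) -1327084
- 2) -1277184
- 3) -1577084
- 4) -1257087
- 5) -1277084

First: -369728 + -806989 = -1176717
Then: -1176717 + -100367 = -1277084
5) -1277084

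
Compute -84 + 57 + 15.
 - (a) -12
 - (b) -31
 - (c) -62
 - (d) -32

First: -84 + 57 = -27
Then: -27 + 15 = -12
a) -12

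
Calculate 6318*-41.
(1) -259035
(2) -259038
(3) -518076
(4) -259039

6318 * -41 = -259038
2) -259038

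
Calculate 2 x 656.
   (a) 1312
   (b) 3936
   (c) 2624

2 * 656 = 1312
a) 1312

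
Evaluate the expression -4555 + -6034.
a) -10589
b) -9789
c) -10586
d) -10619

-4555 + -6034 = -10589
a) -10589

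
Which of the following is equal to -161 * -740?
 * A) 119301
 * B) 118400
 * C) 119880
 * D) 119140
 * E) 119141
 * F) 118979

-161 * -740 = 119140
D) 119140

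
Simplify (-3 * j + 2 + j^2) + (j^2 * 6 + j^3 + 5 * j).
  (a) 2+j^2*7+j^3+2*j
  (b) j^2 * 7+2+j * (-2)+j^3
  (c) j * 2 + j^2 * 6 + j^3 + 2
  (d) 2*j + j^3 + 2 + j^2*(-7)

Adding the polynomials and combining like terms:
(-3*j + 2 + j^2) + (j^2*6 + j^3 + 5*j)
= 2+j^2*7+j^3+2*j
a) 2+j^2*7+j^3+2*j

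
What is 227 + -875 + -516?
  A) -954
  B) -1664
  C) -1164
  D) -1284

First: 227 + -875 = -648
Then: -648 + -516 = -1164
C) -1164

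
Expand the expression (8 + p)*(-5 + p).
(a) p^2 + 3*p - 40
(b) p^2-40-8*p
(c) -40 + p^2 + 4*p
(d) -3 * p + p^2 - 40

Expanding (8 + p)*(-5 + p):
= p^2 + 3*p - 40
a) p^2 + 3*p - 40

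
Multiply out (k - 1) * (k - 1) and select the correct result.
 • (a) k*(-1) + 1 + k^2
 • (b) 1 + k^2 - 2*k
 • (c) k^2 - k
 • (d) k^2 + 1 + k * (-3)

Expanding (k - 1) * (k - 1):
= 1 + k^2 - 2*k
b) 1 + k^2 - 2*k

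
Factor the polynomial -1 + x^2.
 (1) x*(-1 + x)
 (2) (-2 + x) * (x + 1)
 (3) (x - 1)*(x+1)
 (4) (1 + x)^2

We need to factor -1 + x^2.
The factored form is (x - 1)*(x+1).
3) (x - 1)*(x+1)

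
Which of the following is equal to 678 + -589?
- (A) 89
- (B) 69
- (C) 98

678 + -589 = 89
A) 89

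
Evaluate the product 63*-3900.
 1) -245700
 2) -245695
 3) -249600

63 * -3900 = -245700
1) -245700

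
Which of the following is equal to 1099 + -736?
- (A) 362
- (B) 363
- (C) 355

1099 + -736 = 363
B) 363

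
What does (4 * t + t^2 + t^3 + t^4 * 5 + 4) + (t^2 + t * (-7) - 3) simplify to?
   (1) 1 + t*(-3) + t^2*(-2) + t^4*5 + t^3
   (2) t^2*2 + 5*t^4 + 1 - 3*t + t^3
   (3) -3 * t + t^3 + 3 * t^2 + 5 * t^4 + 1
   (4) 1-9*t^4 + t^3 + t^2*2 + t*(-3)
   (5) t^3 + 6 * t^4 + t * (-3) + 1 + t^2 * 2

Adding the polynomials and combining like terms:
(4*t + t^2 + t^3 + t^4*5 + 4) + (t^2 + t*(-7) - 3)
= t^2*2 + 5*t^4 + 1 - 3*t + t^3
2) t^2*2 + 5*t^4 + 1 - 3*t + t^3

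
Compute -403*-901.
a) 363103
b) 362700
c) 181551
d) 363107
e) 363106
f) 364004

-403 * -901 = 363103
a) 363103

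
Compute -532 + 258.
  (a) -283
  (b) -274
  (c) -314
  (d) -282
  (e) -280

-532 + 258 = -274
b) -274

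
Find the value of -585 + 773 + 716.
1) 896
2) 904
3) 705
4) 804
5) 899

First: -585 + 773 = 188
Then: 188 + 716 = 904
2) 904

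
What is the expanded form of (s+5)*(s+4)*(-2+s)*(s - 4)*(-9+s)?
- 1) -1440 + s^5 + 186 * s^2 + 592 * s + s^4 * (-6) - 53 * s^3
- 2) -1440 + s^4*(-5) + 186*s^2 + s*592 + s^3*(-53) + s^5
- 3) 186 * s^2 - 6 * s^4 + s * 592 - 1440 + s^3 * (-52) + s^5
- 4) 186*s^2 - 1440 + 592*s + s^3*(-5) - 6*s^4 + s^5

Expanding (s+5)*(s+4)*(-2+s)*(s - 4)*(-9+s):
= -1440 + s^5 + 186 * s^2 + 592 * s + s^4 * (-6) - 53 * s^3
1) -1440 + s^5 + 186 * s^2 + 592 * s + s^4 * (-6) - 53 * s^3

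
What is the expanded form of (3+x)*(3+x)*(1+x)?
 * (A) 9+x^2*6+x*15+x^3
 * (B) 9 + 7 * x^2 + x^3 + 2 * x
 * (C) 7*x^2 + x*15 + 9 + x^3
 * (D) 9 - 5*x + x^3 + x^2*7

Expanding (3+x)*(3+x)*(1+x):
= 7*x^2 + x*15 + 9 + x^3
C) 7*x^2 + x*15 + 9 + x^3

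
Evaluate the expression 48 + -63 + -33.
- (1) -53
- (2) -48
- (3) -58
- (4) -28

First: 48 + -63 = -15
Then: -15 + -33 = -48
2) -48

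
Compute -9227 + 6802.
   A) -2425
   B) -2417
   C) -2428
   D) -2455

-9227 + 6802 = -2425
A) -2425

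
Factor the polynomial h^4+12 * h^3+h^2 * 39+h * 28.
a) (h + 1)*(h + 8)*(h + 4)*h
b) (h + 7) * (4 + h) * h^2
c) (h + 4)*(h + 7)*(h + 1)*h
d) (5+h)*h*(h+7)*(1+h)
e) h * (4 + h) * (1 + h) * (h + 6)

We need to factor h^4+12 * h^3+h^2 * 39+h * 28.
The factored form is (h + 4)*(h + 7)*(h + 1)*h.
c) (h + 4)*(h + 7)*(h + 1)*h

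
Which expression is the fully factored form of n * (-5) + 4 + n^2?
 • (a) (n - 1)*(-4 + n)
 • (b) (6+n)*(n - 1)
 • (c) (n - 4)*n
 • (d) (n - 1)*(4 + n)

We need to factor n * (-5) + 4 + n^2.
The factored form is (n - 1)*(-4 + n).
a) (n - 1)*(-4 + n)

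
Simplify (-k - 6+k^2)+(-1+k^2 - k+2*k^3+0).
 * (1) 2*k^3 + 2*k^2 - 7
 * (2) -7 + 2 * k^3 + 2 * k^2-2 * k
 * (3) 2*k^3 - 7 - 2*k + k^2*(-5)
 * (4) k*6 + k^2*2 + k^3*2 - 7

Adding the polynomials and combining like terms:
(-k - 6 + k^2) + (-1 + k^2 - k + 2*k^3 + 0)
= -7 + 2 * k^3 + 2 * k^2-2 * k
2) -7 + 2 * k^3 + 2 * k^2-2 * k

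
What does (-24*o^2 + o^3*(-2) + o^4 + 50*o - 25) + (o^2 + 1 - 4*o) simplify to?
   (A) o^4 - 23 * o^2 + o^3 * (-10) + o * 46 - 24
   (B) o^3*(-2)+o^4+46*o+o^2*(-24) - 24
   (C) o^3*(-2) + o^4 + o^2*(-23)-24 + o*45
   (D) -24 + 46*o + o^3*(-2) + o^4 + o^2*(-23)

Adding the polynomials and combining like terms:
(-24*o^2 + o^3*(-2) + o^4 + 50*o - 25) + (o^2 + 1 - 4*o)
= -24 + 46*o + o^3*(-2) + o^4 + o^2*(-23)
D) -24 + 46*o + o^3*(-2) + o^4 + o^2*(-23)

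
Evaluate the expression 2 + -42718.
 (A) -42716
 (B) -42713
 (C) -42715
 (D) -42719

2 + -42718 = -42716
A) -42716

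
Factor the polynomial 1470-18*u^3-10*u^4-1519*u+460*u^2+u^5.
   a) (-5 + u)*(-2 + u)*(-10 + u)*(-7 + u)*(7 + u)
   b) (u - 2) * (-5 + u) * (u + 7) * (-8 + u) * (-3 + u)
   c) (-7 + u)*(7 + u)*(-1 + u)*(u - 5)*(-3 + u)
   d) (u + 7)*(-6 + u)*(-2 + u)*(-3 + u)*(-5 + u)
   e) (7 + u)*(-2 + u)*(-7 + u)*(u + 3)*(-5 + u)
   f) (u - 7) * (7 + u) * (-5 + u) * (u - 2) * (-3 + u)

We need to factor 1470-18*u^3-10*u^4-1519*u+460*u^2+u^5.
The factored form is (u - 7) * (7 + u) * (-5 + u) * (u - 2) * (-3 + u).
f) (u - 7) * (7 + u) * (-5 + u) * (u - 2) * (-3 + u)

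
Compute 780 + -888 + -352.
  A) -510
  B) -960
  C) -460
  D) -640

First: 780 + -888 = -108
Then: -108 + -352 = -460
C) -460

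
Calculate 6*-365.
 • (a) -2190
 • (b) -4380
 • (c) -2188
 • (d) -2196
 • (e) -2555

6 * -365 = -2190
a) -2190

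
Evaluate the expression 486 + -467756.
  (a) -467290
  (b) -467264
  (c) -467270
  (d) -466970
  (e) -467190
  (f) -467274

486 + -467756 = -467270
c) -467270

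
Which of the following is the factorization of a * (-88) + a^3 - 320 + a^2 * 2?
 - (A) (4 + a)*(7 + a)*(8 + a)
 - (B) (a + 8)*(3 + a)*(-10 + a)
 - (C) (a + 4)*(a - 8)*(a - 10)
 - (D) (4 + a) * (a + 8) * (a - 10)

We need to factor a * (-88) + a^3 - 320 + a^2 * 2.
The factored form is (4 + a) * (a + 8) * (a - 10).
D) (4 + a) * (a + 8) * (a - 10)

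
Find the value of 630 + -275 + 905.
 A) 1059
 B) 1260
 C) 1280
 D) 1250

First: 630 + -275 = 355
Then: 355 + 905 = 1260
B) 1260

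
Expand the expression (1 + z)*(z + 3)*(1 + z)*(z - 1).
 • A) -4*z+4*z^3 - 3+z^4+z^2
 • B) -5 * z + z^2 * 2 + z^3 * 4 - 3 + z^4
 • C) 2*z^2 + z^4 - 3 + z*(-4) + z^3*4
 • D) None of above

Expanding (1 + z)*(z + 3)*(1 + z)*(z - 1):
= 2*z^2 + z^4 - 3 + z*(-4) + z^3*4
C) 2*z^2 + z^4 - 3 + z*(-4) + z^3*4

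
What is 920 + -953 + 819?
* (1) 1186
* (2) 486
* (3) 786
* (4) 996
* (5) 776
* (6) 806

First: 920 + -953 = -33
Then: -33 + 819 = 786
3) 786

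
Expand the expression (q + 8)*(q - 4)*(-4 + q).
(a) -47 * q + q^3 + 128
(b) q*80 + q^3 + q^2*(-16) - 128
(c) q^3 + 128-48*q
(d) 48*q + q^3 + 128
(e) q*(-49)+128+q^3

Expanding (q + 8)*(q - 4)*(-4 + q):
= q^3 + 128-48*q
c) q^3 + 128-48*q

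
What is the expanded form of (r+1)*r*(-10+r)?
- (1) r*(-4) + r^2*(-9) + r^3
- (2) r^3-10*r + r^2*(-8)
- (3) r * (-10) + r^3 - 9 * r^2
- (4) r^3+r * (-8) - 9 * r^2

Expanding (r+1)*r*(-10+r):
= r * (-10) + r^3 - 9 * r^2
3) r * (-10) + r^3 - 9 * r^2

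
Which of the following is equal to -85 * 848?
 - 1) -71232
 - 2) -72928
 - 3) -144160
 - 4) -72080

-85 * 848 = -72080
4) -72080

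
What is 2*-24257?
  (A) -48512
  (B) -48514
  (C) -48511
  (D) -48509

2 * -24257 = -48514
B) -48514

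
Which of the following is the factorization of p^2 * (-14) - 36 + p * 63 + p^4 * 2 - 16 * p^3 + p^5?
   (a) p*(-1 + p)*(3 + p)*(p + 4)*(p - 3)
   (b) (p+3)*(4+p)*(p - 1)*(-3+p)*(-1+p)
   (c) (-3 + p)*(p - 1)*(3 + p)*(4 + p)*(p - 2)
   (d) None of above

We need to factor p^2 * (-14) - 36 + p * 63 + p^4 * 2 - 16 * p^3 + p^5.
The factored form is (p+3)*(4+p)*(p - 1)*(-3+p)*(-1+p).
b) (p+3)*(4+p)*(p - 1)*(-3+p)*(-1+p)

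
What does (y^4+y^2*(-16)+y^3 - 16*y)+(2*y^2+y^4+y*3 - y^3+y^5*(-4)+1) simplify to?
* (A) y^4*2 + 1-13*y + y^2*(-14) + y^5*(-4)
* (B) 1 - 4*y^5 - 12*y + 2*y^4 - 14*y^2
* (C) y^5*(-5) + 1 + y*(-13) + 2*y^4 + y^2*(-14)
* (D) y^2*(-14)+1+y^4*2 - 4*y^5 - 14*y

Adding the polynomials and combining like terms:
(y^4 + y^2*(-16) + y^3 - 16*y) + (2*y^2 + y^4 + y*3 - y^3 + y^5*(-4) + 1)
= y^4*2 + 1-13*y + y^2*(-14) + y^5*(-4)
A) y^4*2 + 1-13*y + y^2*(-14) + y^5*(-4)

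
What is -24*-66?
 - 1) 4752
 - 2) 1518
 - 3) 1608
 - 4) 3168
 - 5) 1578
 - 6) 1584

-24 * -66 = 1584
6) 1584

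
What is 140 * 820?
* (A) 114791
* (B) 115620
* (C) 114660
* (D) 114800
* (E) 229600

140 * 820 = 114800
D) 114800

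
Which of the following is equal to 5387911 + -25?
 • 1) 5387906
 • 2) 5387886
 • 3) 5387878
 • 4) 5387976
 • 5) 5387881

5387911 + -25 = 5387886
2) 5387886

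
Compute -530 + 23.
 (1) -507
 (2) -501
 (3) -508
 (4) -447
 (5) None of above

-530 + 23 = -507
1) -507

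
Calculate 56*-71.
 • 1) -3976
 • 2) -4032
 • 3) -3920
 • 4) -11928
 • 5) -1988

56 * -71 = -3976
1) -3976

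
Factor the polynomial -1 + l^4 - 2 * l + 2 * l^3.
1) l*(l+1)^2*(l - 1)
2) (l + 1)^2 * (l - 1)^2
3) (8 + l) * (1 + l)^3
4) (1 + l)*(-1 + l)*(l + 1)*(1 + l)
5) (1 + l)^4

We need to factor -1 + l^4 - 2 * l + 2 * l^3.
The factored form is (1 + l)*(-1 + l)*(l + 1)*(1 + l).
4) (1 + l)*(-1 + l)*(l + 1)*(1 + l)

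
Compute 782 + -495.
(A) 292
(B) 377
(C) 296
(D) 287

782 + -495 = 287
D) 287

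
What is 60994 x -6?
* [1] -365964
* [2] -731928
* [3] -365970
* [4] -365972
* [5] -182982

60994 * -6 = -365964
1) -365964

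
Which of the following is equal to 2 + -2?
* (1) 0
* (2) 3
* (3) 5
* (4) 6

2 + -2 = 0
1) 0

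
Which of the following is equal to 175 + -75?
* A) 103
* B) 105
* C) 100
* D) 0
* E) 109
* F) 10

175 + -75 = 100
C) 100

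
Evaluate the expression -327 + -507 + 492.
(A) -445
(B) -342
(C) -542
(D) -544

First: -327 + -507 = -834
Then: -834 + 492 = -342
B) -342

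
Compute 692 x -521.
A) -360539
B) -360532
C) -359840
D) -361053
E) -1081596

692 * -521 = -360532
B) -360532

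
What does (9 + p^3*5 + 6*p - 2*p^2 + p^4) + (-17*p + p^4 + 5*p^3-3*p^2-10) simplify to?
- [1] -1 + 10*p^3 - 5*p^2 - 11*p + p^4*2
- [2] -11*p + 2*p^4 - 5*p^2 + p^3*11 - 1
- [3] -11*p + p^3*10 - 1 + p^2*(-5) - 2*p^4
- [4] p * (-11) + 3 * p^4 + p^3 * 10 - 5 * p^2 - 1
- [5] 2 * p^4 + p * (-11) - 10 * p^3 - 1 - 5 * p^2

Adding the polynomials and combining like terms:
(9 + p^3*5 + 6*p - 2*p^2 + p^4) + (-17*p + p^4 + 5*p^3 - 3*p^2 - 10)
= -1 + 10*p^3 - 5*p^2 - 11*p + p^4*2
1) -1 + 10*p^3 - 5*p^2 - 11*p + p^4*2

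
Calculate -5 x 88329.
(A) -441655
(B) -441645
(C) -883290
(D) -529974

-5 * 88329 = -441645
B) -441645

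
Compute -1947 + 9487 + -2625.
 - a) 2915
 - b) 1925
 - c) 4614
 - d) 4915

First: -1947 + 9487 = 7540
Then: 7540 + -2625 = 4915
d) 4915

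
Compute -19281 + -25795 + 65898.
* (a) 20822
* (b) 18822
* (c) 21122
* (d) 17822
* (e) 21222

First: -19281 + -25795 = -45076
Then: -45076 + 65898 = 20822
a) 20822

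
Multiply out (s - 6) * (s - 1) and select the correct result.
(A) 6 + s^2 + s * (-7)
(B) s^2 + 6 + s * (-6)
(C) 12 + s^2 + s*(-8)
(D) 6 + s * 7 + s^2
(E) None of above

Expanding (s - 6) * (s - 1):
= 6 + s^2 + s * (-7)
A) 6 + s^2 + s * (-7)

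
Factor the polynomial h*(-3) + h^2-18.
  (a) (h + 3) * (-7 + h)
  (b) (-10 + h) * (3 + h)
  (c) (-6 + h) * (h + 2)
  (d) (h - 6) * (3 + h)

We need to factor h*(-3) + h^2-18.
The factored form is (h - 6) * (3 + h).
d) (h - 6) * (3 + h)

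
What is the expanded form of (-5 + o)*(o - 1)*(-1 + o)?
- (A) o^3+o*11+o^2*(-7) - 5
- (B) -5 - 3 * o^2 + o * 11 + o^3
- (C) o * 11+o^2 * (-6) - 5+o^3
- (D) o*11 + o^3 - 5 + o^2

Expanding (-5 + o)*(o - 1)*(-1 + o):
= o^3+o*11+o^2*(-7) - 5
A) o^3+o*11+o^2*(-7) - 5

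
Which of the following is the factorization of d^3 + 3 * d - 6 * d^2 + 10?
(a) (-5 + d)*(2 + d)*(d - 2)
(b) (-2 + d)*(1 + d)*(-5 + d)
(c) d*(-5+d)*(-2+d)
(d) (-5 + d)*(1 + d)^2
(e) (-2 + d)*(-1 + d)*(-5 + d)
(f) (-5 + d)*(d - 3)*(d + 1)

We need to factor d^3 + 3 * d - 6 * d^2 + 10.
The factored form is (-2 + d)*(1 + d)*(-5 + d).
b) (-2 + d)*(1 + d)*(-5 + d)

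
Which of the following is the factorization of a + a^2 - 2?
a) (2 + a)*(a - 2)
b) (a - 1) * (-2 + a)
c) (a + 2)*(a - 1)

We need to factor a + a^2 - 2.
The factored form is (a + 2)*(a - 1).
c) (a + 2)*(a - 1)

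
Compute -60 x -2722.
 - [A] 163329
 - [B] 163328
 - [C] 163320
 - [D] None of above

-60 * -2722 = 163320
C) 163320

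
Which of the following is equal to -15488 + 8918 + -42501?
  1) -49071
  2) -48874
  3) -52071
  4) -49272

First: -15488 + 8918 = -6570
Then: -6570 + -42501 = -49071
1) -49071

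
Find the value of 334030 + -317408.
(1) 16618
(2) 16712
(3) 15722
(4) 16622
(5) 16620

334030 + -317408 = 16622
4) 16622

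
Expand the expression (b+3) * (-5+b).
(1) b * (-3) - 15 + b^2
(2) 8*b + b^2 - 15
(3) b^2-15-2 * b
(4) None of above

Expanding (b+3) * (-5+b):
= b^2-15-2 * b
3) b^2-15-2 * b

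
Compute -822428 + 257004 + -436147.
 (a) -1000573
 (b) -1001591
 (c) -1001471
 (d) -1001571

First: -822428 + 257004 = -565424
Then: -565424 + -436147 = -1001571
d) -1001571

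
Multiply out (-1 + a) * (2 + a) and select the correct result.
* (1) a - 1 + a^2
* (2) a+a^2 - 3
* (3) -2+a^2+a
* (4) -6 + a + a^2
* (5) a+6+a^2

Expanding (-1 + a) * (2 + a):
= -2+a^2+a
3) -2+a^2+a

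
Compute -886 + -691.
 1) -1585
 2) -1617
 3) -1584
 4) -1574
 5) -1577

-886 + -691 = -1577
5) -1577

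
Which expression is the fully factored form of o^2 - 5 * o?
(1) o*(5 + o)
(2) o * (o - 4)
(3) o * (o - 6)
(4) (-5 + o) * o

We need to factor o^2 - 5 * o.
The factored form is (-5 + o) * o.
4) (-5 + o) * o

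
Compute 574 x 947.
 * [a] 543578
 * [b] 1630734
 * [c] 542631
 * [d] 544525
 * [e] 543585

574 * 947 = 543578
a) 543578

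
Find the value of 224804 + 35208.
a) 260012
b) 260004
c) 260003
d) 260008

224804 + 35208 = 260012
a) 260012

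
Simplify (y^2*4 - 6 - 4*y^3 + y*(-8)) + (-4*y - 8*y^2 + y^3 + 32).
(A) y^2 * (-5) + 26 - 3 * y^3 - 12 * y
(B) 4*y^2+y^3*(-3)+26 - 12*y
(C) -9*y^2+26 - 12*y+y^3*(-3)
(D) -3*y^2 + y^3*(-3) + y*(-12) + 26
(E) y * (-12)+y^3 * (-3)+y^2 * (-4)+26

Adding the polynomials and combining like terms:
(y^2*4 - 6 - 4*y^3 + y*(-8)) + (-4*y - 8*y^2 + y^3 + 32)
= y * (-12)+y^3 * (-3)+y^2 * (-4)+26
E) y * (-12)+y^3 * (-3)+y^2 * (-4)+26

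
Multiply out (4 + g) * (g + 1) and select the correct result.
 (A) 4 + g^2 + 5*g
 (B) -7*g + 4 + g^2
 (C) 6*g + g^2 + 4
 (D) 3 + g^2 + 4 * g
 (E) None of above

Expanding (4 + g) * (g + 1):
= 4 + g^2 + 5*g
A) 4 + g^2 + 5*g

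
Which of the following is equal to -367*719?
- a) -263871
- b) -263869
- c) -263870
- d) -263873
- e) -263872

-367 * 719 = -263873
d) -263873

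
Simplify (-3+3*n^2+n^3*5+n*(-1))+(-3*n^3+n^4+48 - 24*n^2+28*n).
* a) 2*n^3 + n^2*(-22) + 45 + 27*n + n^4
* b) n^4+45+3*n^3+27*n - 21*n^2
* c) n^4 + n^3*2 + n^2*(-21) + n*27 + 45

Adding the polynomials and combining like terms:
(-3 + 3*n^2 + n^3*5 + n*(-1)) + (-3*n^3 + n^4 + 48 - 24*n^2 + 28*n)
= n^4 + n^3*2 + n^2*(-21) + n*27 + 45
c) n^4 + n^3*2 + n^2*(-21) + n*27 + 45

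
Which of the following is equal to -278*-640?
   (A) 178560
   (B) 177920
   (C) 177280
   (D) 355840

-278 * -640 = 177920
B) 177920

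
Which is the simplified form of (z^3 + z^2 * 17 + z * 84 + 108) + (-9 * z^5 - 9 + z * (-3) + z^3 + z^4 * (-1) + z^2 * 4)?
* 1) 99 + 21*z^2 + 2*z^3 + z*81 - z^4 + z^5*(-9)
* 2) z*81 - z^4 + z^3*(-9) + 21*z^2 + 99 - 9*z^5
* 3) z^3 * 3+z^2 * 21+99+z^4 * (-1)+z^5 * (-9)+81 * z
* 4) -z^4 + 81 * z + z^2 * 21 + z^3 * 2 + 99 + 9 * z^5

Adding the polynomials and combining like terms:
(z^3 + z^2*17 + z*84 + 108) + (-9*z^5 - 9 + z*(-3) + z^3 + z^4*(-1) + z^2*4)
= 99 + 21*z^2 + 2*z^3 + z*81 - z^4 + z^5*(-9)
1) 99 + 21*z^2 + 2*z^3 + z*81 - z^4 + z^5*(-9)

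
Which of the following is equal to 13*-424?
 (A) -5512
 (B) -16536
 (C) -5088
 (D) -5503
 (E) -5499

13 * -424 = -5512
A) -5512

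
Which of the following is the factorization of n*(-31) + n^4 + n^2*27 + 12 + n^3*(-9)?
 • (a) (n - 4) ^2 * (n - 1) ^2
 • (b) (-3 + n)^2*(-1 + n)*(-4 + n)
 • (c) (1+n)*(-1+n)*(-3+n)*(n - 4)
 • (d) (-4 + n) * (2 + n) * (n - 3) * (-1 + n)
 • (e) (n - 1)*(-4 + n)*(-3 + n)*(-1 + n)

We need to factor n*(-31) + n^4 + n^2*27 + 12 + n^3*(-9).
The factored form is (n - 1)*(-4 + n)*(-3 + n)*(-1 + n).
e) (n - 1)*(-4 + n)*(-3 + n)*(-1 + n)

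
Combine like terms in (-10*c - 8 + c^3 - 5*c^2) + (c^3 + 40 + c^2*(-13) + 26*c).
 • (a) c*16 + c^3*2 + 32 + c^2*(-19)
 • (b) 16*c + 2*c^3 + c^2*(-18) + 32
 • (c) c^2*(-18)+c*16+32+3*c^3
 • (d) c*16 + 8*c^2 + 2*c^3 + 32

Adding the polynomials and combining like terms:
(-10*c - 8 + c^3 - 5*c^2) + (c^3 + 40 + c^2*(-13) + 26*c)
= 16*c + 2*c^3 + c^2*(-18) + 32
b) 16*c + 2*c^3 + c^2*(-18) + 32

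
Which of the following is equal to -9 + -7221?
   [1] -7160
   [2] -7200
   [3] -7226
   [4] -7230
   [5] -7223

-9 + -7221 = -7230
4) -7230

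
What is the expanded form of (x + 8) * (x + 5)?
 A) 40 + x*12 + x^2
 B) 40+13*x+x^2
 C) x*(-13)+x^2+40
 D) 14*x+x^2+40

Expanding (x + 8) * (x + 5):
= 40+13*x+x^2
B) 40+13*x+x^2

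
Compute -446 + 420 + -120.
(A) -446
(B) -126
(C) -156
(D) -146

First: -446 + 420 = -26
Then: -26 + -120 = -146
D) -146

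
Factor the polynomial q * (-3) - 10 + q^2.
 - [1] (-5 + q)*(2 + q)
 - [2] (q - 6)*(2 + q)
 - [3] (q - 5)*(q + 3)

We need to factor q * (-3) - 10 + q^2.
The factored form is (-5 + q)*(2 + q).
1) (-5 + q)*(2 + q)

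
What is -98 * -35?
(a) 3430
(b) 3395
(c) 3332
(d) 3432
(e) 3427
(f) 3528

-98 * -35 = 3430
a) 3430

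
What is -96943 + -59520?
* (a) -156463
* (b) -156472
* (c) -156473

-96943 + -59520 = -156463
a) -156463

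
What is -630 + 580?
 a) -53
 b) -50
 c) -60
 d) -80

-630 + 580 = -50
b) -50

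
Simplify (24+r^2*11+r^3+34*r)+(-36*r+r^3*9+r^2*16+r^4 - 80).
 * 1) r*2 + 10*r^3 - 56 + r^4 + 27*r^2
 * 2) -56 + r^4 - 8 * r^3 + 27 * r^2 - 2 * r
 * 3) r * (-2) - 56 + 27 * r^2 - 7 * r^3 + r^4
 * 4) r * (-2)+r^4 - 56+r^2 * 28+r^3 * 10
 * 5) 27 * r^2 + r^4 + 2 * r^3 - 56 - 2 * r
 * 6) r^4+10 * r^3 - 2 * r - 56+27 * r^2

Adding the polynomials and combining like terms:
(24 + r^2*11 + r^3 + 34*r) + (-36*r + r^3*9 + r^2*16 + r^4 - 80)
= r^4+10 * r^3 - 2 * r - 56+27 * r^2
6) r^4+10 * r^3 - 2 * r - 56+27 * r^2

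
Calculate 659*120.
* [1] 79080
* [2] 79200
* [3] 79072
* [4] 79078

659 * 120 = 79080
1) 79080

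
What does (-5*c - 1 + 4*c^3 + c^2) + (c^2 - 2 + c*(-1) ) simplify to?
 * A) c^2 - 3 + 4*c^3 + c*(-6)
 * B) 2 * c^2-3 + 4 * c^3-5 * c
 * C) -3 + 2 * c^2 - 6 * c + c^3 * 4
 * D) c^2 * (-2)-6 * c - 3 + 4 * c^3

Adding the polynomials and combining like terms:
(-5*c - 1 + 4*c^3 + c^2) + (c^2 - 2 + c*(-1))
= -3 + 2 * c^2 - 6 * c + c^3 * 4
C) -3 + 2 * c^2 - 6 * c + c^3 * 4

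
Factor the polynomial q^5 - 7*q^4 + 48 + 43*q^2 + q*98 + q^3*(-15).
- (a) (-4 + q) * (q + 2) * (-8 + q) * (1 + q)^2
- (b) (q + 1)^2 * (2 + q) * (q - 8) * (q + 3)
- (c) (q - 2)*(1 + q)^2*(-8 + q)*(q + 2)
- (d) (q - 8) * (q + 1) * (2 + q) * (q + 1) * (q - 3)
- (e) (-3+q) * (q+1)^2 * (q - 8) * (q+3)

We need to factor q^5 - 7*q^4 + 48 + 43*q^2 + q*98 + q^3*(-15).
The factored form is (q - 8) * (q + 1) * (2 + q) * (q + 1) * (q - 3).
d) (q - 8) * (q + 1) * (2 + q) * (q + 1) * (q - 3)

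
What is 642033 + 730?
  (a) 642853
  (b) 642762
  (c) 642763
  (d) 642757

642033 + 730 = 642763
c) 642763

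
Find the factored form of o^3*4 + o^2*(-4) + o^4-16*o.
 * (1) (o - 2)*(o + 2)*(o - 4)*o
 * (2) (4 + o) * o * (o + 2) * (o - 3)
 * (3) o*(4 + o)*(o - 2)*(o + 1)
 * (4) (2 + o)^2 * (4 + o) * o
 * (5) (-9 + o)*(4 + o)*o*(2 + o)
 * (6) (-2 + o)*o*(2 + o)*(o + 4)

We need to factor o^3*4 + o^2*(-4) + o^4-16*o.
The factored form is (-2 + o)*o*(2 + o)*(o + 4).
6) (-2 + o)*o*(2 + o)*(o + 4)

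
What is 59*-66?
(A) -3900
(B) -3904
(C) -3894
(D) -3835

59 * -66 = -3894
C) -3894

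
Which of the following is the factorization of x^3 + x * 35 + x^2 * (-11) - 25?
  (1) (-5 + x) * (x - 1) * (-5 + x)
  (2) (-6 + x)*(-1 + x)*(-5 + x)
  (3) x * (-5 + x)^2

We need to factor x^3 + x * 35 + x^2 * (-11) - 25.
The factored form is (-5 + x) * (x - 1) * (-5 + x).
1) (-5 + x) * (x - 1) * (-5 + x)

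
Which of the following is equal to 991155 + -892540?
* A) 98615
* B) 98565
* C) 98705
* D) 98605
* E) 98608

991155 + -892540 = 98615
A) 98615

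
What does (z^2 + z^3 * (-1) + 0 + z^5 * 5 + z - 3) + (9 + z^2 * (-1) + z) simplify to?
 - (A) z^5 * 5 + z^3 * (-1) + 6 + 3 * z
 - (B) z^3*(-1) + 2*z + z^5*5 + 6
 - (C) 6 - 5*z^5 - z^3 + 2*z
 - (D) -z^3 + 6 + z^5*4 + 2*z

Adding the polynomials and combining like terms:
(z^2 + z^3*(-1) + 0 + z^5*5 + z - 3) + (9 + z^2*(-1) + z)
= z^3*(-1) + 2*z + z^5*5 + 6
B) z^3*(-1) + 2*z + z^5*5 + 6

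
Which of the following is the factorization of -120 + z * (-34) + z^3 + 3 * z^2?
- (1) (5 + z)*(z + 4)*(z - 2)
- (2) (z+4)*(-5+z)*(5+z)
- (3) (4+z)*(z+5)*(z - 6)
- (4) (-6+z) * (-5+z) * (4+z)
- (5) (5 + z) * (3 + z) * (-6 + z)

We need to factor -120 + z * (-34) + z^3 + 3 * z^2.
The factored form is (4+z)*(z+5)*(z - 6).
3) (4+z)*(z+5)*(z - 6)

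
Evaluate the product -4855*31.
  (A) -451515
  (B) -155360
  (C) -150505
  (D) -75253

-4855 * 31 = -150505
C) -150505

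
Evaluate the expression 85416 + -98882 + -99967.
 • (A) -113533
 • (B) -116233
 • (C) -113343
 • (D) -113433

First: 85416 + -98882 = -13466
Then: -13466 + -99967 = -113433
D) -113433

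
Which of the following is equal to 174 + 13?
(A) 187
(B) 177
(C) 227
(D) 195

174 + 13 = 187
A) 187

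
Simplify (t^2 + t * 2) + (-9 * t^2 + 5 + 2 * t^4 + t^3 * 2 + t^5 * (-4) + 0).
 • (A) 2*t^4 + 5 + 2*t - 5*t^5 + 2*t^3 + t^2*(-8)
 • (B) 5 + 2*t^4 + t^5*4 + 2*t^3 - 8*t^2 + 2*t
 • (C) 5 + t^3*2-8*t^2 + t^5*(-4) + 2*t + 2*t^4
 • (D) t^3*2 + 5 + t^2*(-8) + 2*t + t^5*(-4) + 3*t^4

Adding the polynomials and combining like terms:
(t^2 + t*2) + (-9*t^2 + 5 + 2*t^4 + t^3*2 + t^5*(-4) + 0)
= 5 + t^3*2-8*t^2 + t^5*(-4) + 2*t + 2*t^4
C) 5 + t^3*2-8*t^2 + t^5*(-4) + 2*t + 2*t^4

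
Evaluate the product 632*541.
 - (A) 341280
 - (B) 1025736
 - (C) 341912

632 * 541 = 341912
C) 341912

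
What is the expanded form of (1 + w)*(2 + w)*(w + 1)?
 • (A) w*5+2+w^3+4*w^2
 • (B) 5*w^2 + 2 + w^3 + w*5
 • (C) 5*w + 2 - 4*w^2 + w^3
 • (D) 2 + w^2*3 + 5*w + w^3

Expanding (1 + w)*(2 + w)*(w + 1):
= w*5+2+w^3+4*w^2
A) w*5+2+w^3+4*w^2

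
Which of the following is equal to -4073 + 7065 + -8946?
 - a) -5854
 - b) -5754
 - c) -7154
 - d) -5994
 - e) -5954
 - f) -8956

First: -4073 + 7065 = 2992
Then: 2992 + -8946 = -5954
e) -5954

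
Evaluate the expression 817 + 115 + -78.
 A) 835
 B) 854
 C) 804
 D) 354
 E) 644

First: 817 + 115 = 932
Then: 932 + -78 = 854
B) 854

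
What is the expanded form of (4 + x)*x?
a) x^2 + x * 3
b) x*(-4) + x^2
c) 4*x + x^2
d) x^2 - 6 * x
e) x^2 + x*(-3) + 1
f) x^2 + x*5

Expanding (4 + x)*x:
= 4*x + x^2
c) 4*x + x^2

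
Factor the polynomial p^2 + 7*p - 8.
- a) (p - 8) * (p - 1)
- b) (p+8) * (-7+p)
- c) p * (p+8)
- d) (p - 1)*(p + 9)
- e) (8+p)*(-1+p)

We need to factor p^2 + 7*p - 8.
The factored form is (8+p)*(-1+p).
e) (8+p)*(-1+p)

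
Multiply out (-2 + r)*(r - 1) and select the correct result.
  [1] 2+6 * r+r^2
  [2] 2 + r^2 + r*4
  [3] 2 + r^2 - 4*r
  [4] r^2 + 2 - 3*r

Expanding (-2 + r)*(r - 1):
= r^2 + 2 - 3*r
4) r^2 + 2 - 3*r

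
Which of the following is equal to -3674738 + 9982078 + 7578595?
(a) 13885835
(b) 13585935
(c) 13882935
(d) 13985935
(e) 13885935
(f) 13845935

First: -3674738 + 9982078 = 6307340
Then: 6307340 + 7578595 = 13885935
e) 13885935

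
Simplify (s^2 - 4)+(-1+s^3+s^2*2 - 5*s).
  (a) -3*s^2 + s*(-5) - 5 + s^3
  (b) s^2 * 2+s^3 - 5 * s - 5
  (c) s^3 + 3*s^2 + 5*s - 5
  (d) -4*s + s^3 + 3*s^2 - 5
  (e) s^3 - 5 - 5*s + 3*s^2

Adding the polynomials and combining like terms:
(s^2 - 4) + (-1 + s^3 + s^2*2 - 5*s)
= s^3 - 5 - 5*s + 3*s^2
e) s^3 - 5 - 5*s + 3*s^2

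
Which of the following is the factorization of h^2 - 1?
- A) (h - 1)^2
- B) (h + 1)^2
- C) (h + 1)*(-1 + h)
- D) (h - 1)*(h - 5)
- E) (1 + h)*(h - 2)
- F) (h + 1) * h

We need to factor h^2 - 1.
The factored form is (h + 1)*(-1 + h).
C) (h + 1)*(-1 + h)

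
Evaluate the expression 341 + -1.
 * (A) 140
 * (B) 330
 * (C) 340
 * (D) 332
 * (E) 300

341 + -1 = 340
C) 340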